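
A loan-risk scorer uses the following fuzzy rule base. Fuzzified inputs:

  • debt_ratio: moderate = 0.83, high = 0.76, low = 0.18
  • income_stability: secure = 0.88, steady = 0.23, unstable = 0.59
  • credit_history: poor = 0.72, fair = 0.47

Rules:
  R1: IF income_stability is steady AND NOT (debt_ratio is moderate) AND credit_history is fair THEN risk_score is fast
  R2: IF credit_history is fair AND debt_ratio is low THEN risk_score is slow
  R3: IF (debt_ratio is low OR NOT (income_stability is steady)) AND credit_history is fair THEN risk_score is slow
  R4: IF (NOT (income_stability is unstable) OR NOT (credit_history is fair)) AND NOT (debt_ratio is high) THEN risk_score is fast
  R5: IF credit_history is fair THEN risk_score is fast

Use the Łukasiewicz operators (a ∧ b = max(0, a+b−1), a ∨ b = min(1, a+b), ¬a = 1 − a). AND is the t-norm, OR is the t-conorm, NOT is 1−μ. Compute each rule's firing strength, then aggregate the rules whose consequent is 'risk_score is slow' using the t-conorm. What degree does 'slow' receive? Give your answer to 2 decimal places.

0.42

R1: steady=0.23, ¬moderate=1−0.83=0.17, fair=0.47; AND[max(0, a+b−1)] → w = 0.00
R2: fair=0.47, low=0.18; AND[max(0, a+b−1)] → w = 0.00
R3: (low=0.18 OR ¬steady=1−0.23=0.77) = 0.95; AND[max(0, a+b−1)] with fair=0.47 → w = 0.42
R4: (¬unstable=1−0.59=0.41 OR ¬fair=1−0.47=0.53) = 0.94; AND[max(0, a+b−1)] with ¬high=1−0.76=0.24 → w = 0.18
R5: fair=0.47 → w = 0.47
Rules with consequent 'slow': {R2, R3} → strengths 0.00, 0.42
Aggregate via t-conorm [min(1, a+b)]: 0.42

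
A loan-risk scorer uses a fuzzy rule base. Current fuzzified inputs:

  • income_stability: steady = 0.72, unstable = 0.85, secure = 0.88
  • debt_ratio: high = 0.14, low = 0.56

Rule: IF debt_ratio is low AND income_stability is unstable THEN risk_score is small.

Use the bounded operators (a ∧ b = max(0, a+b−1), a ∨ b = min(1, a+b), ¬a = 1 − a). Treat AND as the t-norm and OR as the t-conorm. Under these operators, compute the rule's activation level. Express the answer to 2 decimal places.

0.41

firing strength: low=0.56, unstable=0.85; AND[max(0, a+b−1)] → w = 0.41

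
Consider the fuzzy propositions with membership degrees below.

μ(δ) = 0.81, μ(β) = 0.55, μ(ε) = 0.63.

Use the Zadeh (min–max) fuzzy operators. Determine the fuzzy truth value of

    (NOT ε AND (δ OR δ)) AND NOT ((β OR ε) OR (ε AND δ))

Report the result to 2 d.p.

NOT ε = 1 − 0.63 = 0.37
δ OR δ = max(a, b) on (0.81, 0.81) = 0.81
NOT ε AND (δ OR δ) = min(a, b) on (0.37, 0.81) = 0.37
β OR ε = max(a, b) on (0.55, 0.63) = 0.63
ε AND δ = min(a, b) on (0.63, 0.81) = 0.63
(β OR ε) OR (ε AND δ) = max(a, b) on (0.63, 0.63) = 0.63
NOT ((β OR ε) OR (ε AND δ)) = 1 − 0.63 = 0.37
(NOT ε AND (δ OR δ)) AND NOT ((β OR ε) OR (ε AND δ)) = min(a, b) on (0.37, 0.37) = 0.37

0.37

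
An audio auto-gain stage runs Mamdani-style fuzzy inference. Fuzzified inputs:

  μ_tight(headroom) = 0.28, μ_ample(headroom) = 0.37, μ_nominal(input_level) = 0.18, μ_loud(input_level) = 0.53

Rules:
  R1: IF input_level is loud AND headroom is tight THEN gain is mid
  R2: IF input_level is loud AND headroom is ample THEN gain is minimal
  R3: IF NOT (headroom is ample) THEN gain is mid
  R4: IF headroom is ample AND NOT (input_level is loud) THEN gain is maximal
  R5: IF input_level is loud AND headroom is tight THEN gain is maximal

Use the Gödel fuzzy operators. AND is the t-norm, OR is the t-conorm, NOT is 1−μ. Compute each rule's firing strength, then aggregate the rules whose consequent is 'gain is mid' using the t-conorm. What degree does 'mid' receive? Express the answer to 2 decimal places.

0.63

R1: loud=0.53, tight=0.28; AND[min(a, b)] → w = 0.28
R2: loud=0.53, ample=0.37; AND[min(a, b)] → w = 0.37
R3: ¬ample=1−0.37=0.63 → w = 0.63
R4: ample=0.37, ¬loud=1−0.53=0.47; AND[min(a, b)] → w = 0.37
R5: loud=0.53, tight=0.28; AND[min(a, b)] → w = 0.28
Rules with consequent 'mid': {R1, R3} → strengths 0.28, 0.63
Aggregate via t-conorm [max(a, b)]: 0.63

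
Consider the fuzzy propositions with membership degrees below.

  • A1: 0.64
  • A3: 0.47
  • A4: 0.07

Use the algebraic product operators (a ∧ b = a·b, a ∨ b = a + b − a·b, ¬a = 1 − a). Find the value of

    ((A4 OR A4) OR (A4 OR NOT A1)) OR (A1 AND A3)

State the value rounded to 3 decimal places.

A4 OR A4 = a + b − a·b on (0.0700, 0.0700) = 0.1351
NOT A1 = 1 − 0.6400 = 0.3600
A4 OR NOT A1 = a + b − a·b on (0.0700, 0.3600) = 0.4048
(A4 OR A4) OR (A4 OR NOT A1) = a + b − a·b on (0.1351, 0.4048) = 0.4852
A1 AND A3 = a·b on (0.6400, 0.4700) = 0.3008
((A4 OR A4) OR (A4 OR NOT A1)) OR (A1 AND A3) = a + b − a·b on (0.4852, 0.3008) = 0.6401

0.640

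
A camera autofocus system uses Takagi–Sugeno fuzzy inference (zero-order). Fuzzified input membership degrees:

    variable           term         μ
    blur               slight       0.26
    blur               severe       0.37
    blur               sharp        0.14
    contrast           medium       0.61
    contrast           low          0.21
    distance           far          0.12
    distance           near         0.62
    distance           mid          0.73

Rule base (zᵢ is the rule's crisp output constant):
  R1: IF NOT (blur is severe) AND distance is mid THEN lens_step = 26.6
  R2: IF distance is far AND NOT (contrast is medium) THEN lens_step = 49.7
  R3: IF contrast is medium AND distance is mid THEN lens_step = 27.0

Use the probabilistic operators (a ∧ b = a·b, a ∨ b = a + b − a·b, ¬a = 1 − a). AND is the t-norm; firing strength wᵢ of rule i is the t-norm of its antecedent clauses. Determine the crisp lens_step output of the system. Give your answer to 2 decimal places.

R1 (z=26.6): ¬severe=1−0.37=0.63, mid=0.73; AND[a·b] → w = 0.4599
R2 (z=49.7): far=0.12, ¬medium=1−0.61=0.39; AND[a·b] → w = 0.0468
R3 (z=27.0): medium=0.61, mid=0.73; AND[a·b] → w = 0.4453
Weighted average = (0.4599·26.6 + 0.0468·49.7 + 0.4453·27.0) / (0.4599 + 0.0468 + 0.4453)
  = 26.5824 / 0.9520 = 27.92

27.92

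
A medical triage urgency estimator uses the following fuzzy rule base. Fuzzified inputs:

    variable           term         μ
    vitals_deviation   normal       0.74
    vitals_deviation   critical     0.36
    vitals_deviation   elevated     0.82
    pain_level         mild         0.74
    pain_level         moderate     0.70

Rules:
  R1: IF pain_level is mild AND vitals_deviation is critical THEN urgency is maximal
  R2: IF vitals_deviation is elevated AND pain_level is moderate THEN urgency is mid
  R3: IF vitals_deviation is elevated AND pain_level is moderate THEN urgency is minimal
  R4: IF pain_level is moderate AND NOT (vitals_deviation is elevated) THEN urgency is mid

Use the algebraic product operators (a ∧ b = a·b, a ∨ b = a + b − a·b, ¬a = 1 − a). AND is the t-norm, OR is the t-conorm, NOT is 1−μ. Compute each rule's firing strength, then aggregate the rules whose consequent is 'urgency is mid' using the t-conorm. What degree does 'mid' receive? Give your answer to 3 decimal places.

R1: mild=0.74, critical=0.36; AND[a·b] → w = 0.2664
R2: elevated=0.82, moderate=0.70; AND[a·b] → w = 0.5740
R3: elevated=0.82, moderate=0.70; AND[a·b] → w = 0.5740
R4: moderate=0.70, ¬elevated=1−0.82=0.18; AND[a·b] → w = 0.1260
Rules with consequent 'mid': {R2, R4} → strengths 0.5740, 0.1260
Aggregate via t-conorm [a + b − a·b]: 0.6277

0.628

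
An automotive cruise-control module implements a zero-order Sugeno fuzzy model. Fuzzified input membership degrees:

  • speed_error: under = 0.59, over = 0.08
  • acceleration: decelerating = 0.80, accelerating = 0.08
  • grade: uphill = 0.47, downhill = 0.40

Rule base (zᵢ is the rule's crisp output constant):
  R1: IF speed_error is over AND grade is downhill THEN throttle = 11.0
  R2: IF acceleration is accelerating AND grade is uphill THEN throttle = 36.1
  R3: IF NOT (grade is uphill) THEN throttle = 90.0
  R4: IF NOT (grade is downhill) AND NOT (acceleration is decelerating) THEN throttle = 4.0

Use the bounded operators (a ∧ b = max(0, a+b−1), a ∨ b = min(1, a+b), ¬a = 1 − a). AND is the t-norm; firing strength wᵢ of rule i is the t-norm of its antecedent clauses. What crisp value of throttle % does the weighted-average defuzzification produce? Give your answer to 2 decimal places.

90.00

R1 (z=11.0): over=0.08, downhill=0.40; AND[max(0, a+b−1)] → w = 0.00
R2 (z=36.1): accelerating=0.08, uphill=0.47; AND[max(0, a+b−1)] → w = 0.00
R3 (z=90.0): ¬uphill=1−0.47=0.53 → w = 0.53
R4 (z=4.0): ¬downhill=1−0.40=0.60, ¬decelerating=1−0.80=0.20; AND[max(0, a+b−1)] → w = 0.00
Weighted average = (0.00·11.0 + 0.00·36.1 + 0.53·90.0 + 0.00·4.0) / (0.00 + 0.00 + 0.53 + 0.00)
  = 47.7000 / 0.5300 = 90.00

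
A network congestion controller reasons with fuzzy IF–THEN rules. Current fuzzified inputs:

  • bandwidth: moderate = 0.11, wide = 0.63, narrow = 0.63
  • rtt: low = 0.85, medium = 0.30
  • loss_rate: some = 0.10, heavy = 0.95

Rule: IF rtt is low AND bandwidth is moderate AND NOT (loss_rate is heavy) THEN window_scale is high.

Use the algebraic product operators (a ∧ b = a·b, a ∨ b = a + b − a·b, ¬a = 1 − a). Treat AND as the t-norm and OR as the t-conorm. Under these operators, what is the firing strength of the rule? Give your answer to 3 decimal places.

firing strength: low=0.85, moderate=0.11, ¬heavy=1−0.95=0.05; AND[a·b] → w = 0.0047

0.005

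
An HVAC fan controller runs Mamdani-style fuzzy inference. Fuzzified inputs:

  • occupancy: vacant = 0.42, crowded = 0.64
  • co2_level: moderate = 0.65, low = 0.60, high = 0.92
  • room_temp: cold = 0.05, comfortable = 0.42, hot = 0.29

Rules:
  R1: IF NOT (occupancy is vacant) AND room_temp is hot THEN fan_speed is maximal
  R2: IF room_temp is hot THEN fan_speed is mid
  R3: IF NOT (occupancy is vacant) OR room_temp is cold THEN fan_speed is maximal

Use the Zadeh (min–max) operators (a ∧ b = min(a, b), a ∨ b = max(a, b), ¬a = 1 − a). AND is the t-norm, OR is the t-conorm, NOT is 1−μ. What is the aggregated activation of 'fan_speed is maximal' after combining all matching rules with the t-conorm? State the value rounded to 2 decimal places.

0.58

R1: ¬vacant=1−0.42=0.58, hot=0.29; AND[min(a, b)] → w = 0.29
R2: hot=0.29 → w = 0.29
R3: ¬vacant=1−0.42=0.58, cold=0.05; OR[max(a, b)] → w = 0.58
Rules with consequent 'maximal': {R1, R3} → strengths 0.29, 0.58
Aggregate via t-conorm [max(a, b)]: 0.58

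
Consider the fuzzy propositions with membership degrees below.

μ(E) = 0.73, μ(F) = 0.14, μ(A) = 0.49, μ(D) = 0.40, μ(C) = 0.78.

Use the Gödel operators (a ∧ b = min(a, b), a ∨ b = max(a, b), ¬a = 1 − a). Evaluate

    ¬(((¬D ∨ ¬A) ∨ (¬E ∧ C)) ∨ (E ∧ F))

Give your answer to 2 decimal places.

¬D = 1 − 0.40 = 0.60
¬A = 1 − 0.49 = 0.51
¬D ∨ ¬A = max(a, b) on (0.60, 0.51) = 0.60
¬E = 1 − 0.73 = 0.27
¬E ∧ C = min(a, b) on (0.27, 0.78) = 0.27
(¬D ∨ ¬A) ∨ (¬E ∧ C) = max(a, b) on (0.60, 0.27) = 0.60
E ∧ F = min(a, b) on (0.73, 0.14) = 0.14
((¬D ∨ ¬A) ∨ (¬E ∧ C)) ∨ (E ∧ F) = max(a, b) on (0.60, 0.14) = 0.60
¬(((¬D ∨ ¬A) ∨ (¬E ∧ C)) ∨ (E ∧ F)) = 1 − 0.60 = 0.40

0.40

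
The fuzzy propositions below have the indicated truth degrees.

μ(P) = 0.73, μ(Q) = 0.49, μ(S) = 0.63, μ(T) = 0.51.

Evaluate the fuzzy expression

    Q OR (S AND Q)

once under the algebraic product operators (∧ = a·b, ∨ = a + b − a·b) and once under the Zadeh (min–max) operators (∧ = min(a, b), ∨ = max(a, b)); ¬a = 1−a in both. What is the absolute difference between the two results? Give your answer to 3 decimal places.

Under algebraic product:
  S AND Q = a·b on (0.6300, 0.4900) = 0.3087
  Q OR (S AND Q) = a + b − a·b on (0.4900, 0.3087) = 0.6474
  → value = 0.6474
Under Zadeh (min–max):
  S AND Q = min(a, b) on (0.63, 0.49) = 0.49
  Q OR (S AND Q) = max(a, b) on (0.49, 0.49) = 0.49
  → value = 0.4900
|0.6474 − 0.4900| = 0.157

0.157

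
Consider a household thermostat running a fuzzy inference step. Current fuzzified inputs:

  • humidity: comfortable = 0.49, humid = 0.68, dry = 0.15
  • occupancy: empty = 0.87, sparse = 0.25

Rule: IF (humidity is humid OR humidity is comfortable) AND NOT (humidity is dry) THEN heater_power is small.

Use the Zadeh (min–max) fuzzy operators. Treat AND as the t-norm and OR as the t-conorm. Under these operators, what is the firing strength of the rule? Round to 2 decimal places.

0.68

firing strength: (humid=0.68 OR comfortable=0.49) = 0.68; AND[min(a, b)] with ¬dry=1−0.15=0.85 → w = 0.68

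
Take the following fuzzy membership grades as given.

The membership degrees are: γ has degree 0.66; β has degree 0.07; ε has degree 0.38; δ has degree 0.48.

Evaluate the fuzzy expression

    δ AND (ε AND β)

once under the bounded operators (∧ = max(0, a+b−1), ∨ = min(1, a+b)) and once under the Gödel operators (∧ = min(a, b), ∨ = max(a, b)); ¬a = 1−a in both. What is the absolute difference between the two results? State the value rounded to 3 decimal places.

Under bounded:
  ε AND β = max(0, a+b−1) on (0.38, 0.07) = 0.00
  δ AND (ε AND β) = max(0, a+b−1) on (0.48, 0.00) = 0.00
  → value = 0.0000
Under Gödel:
  ε AND β = min(a, b) on (0.38, 0.07) = 0.07
  δ AND (ε AND β) = min(a, b) on (0.48, 0.07) = 0.07
  → value = 0.0700
|0.0000 − 0.0700| = 0.070

0.070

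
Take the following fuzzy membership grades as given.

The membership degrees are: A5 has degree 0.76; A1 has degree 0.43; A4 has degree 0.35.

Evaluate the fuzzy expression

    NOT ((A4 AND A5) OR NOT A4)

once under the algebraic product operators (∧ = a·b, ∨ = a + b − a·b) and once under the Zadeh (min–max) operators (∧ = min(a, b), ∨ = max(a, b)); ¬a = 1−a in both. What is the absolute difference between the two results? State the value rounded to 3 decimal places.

0.093

Under algebraic product:
  A4 AND A5 = a·b on (0.3500, 0.7600) = 0.2660
  NOT A4 = 1 − 0.3500 = 0.6500
  (A4 AND A5) OR NOT A4 = a + b − a·b on (0.2660, 0.6500) = 0.7431
  NOT ((A4 AND A5) OR NOT A4) = 1 − 0.7431 = 0.2569
  → value = 0.2569
Under Zadeh (min–max):
  A4 AND A5 = min(a, b) on (0.35, 0.76) = 0.35
  NOT A4 = 1 − 0.35 = 0.65
  (A4 AND A5) OR NOT A4 = max(a, b) on (0.35, 0.65) = 0.65
  NOT ((A4 AND A5) OR NOT A4) = 1 − 0.65 = 0.35
  → value = 0.3500
|0.2569 − 0.3500| = 0.093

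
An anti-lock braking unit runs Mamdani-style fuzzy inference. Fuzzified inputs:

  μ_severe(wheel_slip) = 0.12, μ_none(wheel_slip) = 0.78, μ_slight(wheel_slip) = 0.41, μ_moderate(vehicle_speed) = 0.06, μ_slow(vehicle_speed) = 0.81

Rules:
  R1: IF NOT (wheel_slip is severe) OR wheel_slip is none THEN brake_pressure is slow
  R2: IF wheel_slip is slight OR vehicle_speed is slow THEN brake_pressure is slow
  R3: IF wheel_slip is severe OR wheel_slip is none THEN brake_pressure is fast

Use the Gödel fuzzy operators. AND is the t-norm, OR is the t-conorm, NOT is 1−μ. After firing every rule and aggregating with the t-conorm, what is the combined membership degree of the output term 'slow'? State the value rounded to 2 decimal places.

0.88

R1: ¬severe=1−0.12=0.88, none=0.78; OR[max(a, b)] → w = 0.88
R2: slight=0.41, slow=0.81; OR[max(a, b)] → w = 0.81
R3: severe=0.12, none=0.78; OR[max(a, b)] → w = 0.78
Rules with consequent 'slow': {R1, R2} → strengths 0.88, 0.81
Aggregate via t-conorm [max(a, b)]: 0.88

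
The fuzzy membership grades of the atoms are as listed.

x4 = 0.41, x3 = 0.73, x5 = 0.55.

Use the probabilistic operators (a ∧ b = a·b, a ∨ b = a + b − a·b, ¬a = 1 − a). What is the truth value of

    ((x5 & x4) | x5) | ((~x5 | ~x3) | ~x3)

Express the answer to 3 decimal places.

x5 & x4 = a·b on (0.5500, 0.4100) = 0.2255
(x5 & x4) | x5 = a + b − a·b on (0.2255, 0.5500) = 0.6515
~x5 = 1 − 0.5500 = 0.4500
~x3 = 1 − 0.7300 = 0.2700
~x5 | ~x3 = a + b − a·b on (0.4500, 0.2700) = 0.5985
~x3 = 1 − 0.7300 = 0.2700
(~x5 | ~x3) | ~x3 = a + b − a·b on (0.5985, 0.2700) = 0.7069
((x5 & x4) | x5) | ((~x5 | ~x3) | ~x3) = a + b − a·b on (0.6515, 0.7069) = 0.8978

0.898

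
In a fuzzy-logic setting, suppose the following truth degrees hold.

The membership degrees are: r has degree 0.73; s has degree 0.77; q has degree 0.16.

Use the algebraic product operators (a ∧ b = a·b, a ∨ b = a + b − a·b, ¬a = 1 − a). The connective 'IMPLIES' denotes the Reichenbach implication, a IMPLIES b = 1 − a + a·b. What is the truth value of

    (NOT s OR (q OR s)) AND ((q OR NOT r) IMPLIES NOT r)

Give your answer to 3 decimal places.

0.611

NOT s = 1 − 0.7700 = 0.2300
q OR s = a + b − a·b on (0.1600, 0.7700) = 0.8068
NOT s OR (q OR s) = a + b − a·b on (0.2300, 0.8068) = 0.8512
NOT r = 1 − 0.7300 = 0.2700
q OR NOT r = a + b − a·b on (0.1600, 0.2700) = 0.3868
NOT r = 1 − 0.7300 = 0.2700
(q OR NOT r) IMPLIES NOT r  [Reichenbach: 1 − a + a·b] with a=0.3868, b=0.2700 → 0.7176
(NOT s OR (q OR s)) AND ((q OR NOT r) IMPLIES NOT r) = a·b on (0.8512, 0.7176) = 0.6109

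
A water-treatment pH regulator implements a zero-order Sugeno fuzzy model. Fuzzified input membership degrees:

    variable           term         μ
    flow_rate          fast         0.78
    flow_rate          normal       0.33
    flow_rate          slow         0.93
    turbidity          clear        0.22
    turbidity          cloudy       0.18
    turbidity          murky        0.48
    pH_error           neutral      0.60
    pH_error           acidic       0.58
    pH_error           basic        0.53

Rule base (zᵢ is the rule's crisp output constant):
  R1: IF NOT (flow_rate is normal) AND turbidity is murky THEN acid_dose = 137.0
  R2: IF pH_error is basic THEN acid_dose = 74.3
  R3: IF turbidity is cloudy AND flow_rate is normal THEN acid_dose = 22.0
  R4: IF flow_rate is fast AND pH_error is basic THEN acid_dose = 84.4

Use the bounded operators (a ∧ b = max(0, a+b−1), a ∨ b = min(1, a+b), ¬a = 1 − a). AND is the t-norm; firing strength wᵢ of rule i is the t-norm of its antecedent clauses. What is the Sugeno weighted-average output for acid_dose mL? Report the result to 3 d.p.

R1 (z=137.0): ¬normal=1−0.33=0.67, murky=0.48; AND[max(0, a+b−1)] → w = 0.15
R2 (z=74.3): basic=0.53 → w = 0.53
R3 (z=22.0): cloudy=0.18, normal=0.33; AND[max(0, a+b−1)] → w = 0.00
R4 (z=84.4): fast=0.78, basic=0.53; AND[max(0, a+b−1)] → w = 0.31
Weighted average = (0.15·137.0 + 0.53·74.3 + 0.00·22.0 + 0.31·84.4) / (0.15 + 0.53 + 0.00 + 0.31)
  = 86.0930 / 0.9900 = 86.963

86.963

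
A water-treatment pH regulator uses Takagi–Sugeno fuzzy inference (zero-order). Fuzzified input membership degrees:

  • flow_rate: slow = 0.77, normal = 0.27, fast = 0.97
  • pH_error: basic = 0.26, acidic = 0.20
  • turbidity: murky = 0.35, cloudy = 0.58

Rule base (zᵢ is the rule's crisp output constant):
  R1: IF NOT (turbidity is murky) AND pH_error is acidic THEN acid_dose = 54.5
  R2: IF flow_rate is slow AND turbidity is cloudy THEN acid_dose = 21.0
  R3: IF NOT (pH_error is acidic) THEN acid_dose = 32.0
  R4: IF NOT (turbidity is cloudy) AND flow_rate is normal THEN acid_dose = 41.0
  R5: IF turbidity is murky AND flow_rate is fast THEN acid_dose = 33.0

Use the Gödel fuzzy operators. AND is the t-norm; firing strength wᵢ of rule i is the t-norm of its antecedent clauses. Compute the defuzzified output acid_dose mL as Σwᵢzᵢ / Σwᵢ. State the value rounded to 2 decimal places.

R1 (z=54.5): ¬murky=1−0.35=0.65, acidic=0.20; AND[min(a, b)] → w = 0.20
R2 (z=21.0): slow=0.77, cloudy=0.58; AND[min(a, b)] → w = 0.58
R3 (z=32.0): ¬acidic=1−0.20=0.80 → w = 0.80
R4 (z=41.0): ¬cloudy=1−0.58=0.42, normal=0.27; AND[min(a, b)] → w = 0.27
R5 (z=33.0): murky=0.35, fast=0.97; AND[min(a, b)] → w = 0.35
Weighted average = (0.20·54.5 + 0.58·21.0 + 0.80·32.0 + 0.27·41.0 + 0.35·33.0) / (0.20 + 0.58 + 0.80 + 0.27 + 0.35)
  = 71.3000 / 2.2000 = 32.41

32.41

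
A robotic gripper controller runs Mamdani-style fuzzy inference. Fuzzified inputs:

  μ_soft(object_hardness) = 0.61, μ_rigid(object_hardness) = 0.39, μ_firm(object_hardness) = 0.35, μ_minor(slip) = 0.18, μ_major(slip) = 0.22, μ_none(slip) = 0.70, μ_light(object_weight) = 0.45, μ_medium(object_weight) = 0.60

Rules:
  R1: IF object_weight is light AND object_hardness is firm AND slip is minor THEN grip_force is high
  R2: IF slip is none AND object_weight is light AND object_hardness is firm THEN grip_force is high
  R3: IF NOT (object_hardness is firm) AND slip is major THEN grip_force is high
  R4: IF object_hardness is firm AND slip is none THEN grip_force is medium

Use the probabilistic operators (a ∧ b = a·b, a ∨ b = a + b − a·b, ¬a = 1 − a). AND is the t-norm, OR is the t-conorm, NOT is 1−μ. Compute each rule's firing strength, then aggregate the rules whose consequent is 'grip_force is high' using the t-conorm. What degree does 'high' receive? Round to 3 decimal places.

0.259

R1: light=0.45, firm=0.35, minor=0.18; AND[a·b] → w = 0.0284
R2: none=0.70, light=0.45, firm=0.35; AND[a·b] → w = 0.1102
R3: ¬firm=1−0.35=0.65, major=0.22; AND[a·b] → w = 0.1430
R4: firm=0.35, none=0.70; AND[a·b] → w = 0.2450
Rules with consequent 'high': {R1, R2, R3} → strengths 0.0284, 0.1102, 0.1430
Aggregate via t-conorm [a + b − a·b]: 0.2591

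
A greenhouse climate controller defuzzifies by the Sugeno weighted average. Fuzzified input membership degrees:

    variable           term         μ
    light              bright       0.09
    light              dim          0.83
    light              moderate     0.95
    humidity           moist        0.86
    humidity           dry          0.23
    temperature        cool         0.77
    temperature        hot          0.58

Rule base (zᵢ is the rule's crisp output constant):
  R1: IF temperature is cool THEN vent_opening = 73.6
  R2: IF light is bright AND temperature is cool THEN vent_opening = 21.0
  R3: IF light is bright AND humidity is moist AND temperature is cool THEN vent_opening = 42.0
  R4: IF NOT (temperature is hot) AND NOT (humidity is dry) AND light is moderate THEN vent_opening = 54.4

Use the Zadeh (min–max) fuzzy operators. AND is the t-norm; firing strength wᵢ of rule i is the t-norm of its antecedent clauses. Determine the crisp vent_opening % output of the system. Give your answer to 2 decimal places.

R1 (z=73.6): cool=0.77 → w = 0.77
R2 (z=21.0): bright=0.09, cool=0.77; AND[min(a, b)] → w = 0.09
R3 (z=42.0): bright=0.09, moist=0.86, cool=0.77; AND[min(a, b)] → w = 0.09
R4 (z=54.4): ¬hot=1−0.58=0.42, ¬dry=1−0.23=0.77, moderate=0.95; AND[min(a, b)] → w = 0.42
Weighted average = (0.77·73.6 + 0.09·21.0 + 0.09·42.0 + 0.42·54.4) / (0.77 + 0.09 + 0.09 + 0.42)
  = 85.1900 / 1.3700 = 62.18

62.18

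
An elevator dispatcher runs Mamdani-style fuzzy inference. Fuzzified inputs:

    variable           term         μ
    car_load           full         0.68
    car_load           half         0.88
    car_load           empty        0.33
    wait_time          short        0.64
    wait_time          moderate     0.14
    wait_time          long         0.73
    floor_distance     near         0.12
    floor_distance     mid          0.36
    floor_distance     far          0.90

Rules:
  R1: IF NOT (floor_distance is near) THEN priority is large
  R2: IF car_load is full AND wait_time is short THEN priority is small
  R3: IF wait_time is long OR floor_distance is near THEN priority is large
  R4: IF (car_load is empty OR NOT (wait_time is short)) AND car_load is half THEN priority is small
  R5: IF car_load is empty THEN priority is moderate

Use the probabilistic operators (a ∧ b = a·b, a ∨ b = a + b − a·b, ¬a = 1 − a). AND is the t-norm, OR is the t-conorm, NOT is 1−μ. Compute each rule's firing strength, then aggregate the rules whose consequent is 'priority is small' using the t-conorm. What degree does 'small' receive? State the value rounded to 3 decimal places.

R1: ¬near=1−0.12=0.88 → w = 0.8800
R2: full=0.68, short=0.64; AND[a·b] → w = 0.4352
R3: long=0.73, near=0.12; OR[a + b − a·b] → w = 0.7624
R4: (empty=0.33 OR ¬short=1−0.64=0.36) = 0.5712; AND[a·b] with half=0.88 → w = 0.5027
R5: empty=0.33 → w = 0.3300
Rules with consequent 'small': {R2, R4} → strengths 0.4352, 0.5027
Aggregate via t-conorm [a + b − a·b]: 0.7191

0.719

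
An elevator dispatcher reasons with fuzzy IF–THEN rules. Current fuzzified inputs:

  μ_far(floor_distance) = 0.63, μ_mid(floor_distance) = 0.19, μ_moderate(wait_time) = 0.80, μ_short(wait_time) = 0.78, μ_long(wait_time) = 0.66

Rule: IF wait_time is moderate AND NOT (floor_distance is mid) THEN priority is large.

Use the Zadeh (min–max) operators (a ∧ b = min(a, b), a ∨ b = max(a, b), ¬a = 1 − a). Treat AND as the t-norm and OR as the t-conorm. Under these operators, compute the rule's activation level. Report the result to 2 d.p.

firing strength: moderate=0.80, ¬mid=1−0.19=0.81; AND[min(a, b)] → w = 0.80

0.80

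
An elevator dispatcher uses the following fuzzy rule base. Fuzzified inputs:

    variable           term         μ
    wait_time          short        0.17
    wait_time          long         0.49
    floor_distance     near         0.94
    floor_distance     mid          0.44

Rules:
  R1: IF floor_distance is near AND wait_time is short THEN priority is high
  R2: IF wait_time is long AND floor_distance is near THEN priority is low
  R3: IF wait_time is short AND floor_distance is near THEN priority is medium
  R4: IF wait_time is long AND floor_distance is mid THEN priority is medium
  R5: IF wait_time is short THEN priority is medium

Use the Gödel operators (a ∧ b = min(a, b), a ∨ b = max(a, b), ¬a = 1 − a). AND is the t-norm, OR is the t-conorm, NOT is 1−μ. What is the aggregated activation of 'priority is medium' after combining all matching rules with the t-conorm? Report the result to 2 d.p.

R1: near=0.94, short=0.17; AND[min(a, b)] → w = 0.17
R2: long=0.49, near=0.94; AND[min(a, b)] → w = 0.49
R3: short=0.17, near=0.94; AND[min(a, b)] → w = 0.17
R4: long=0.49, mid=0.44; AND[min(a, b)] → w = 0.44
R5: short=0.17 → w = 0.17
Rules with consequent 'medium': {R3, R4, R5} → strengths 0.17, 0.44, 0.17
Aggregate via t-conorm [max(a, b)]: 0.44

0.44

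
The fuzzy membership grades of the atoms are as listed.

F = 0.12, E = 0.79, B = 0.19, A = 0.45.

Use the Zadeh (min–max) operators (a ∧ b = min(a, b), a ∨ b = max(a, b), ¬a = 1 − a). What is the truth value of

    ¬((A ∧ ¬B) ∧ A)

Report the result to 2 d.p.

0.55

¬B = 1 − 0.19 = 0.81
A ∧ ¬B = min(a, b) on (0.45, 0.81) = 0.45
(A ∧ ¬B) ∧ A = min(a, b) on (0.45, 0.45) = 0.45
¬((A ∧ ¬B) ∧ A) = 1 − 0.45 = 0.55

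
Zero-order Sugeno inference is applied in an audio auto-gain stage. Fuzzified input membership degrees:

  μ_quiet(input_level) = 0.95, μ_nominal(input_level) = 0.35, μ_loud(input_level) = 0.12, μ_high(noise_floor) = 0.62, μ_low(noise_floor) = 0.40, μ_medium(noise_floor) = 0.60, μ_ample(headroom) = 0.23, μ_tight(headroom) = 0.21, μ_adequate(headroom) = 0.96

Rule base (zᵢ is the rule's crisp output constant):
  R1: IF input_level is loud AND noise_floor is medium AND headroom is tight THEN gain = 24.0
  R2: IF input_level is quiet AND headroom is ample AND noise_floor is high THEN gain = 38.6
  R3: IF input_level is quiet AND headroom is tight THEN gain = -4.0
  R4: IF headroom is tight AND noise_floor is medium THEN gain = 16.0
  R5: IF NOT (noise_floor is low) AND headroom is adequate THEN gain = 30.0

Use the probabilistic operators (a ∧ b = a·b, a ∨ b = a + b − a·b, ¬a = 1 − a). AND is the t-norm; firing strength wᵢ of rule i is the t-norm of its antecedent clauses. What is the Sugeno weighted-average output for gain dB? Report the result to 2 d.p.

R1 (z=24.0): loud=0.12, medium=0.60, tight=0.21; AND[a·b] → w = 0.0151
R2 (z=38.6): quiet=0.95, ample=0.23, high=0.62; AND[a·b] → w = 0.1355
R3 (z=-4.0): quiet=0.95, tight=0.21; AND[a·b] → w = 0.1995
R4 (z=16.0): tight=0.21, medium=0.60; AND[a·b] → w = 0.1260
R5 (z=30.0): ¬low=1−0.40=0.60, adequate=0.96; AND[a·b] → w = 0.5760
Weighted average = (0.0151·24.0 + 0.1355·38.6 + 0.1995·-4.0 + 0.1260·16.0 + 0.5760·30.0) / (0.0151 + 0.1355 + 0.1995 + 0.1260 + 0.5760)
  = 24.0900 / 1.0521 = 22.90

22.90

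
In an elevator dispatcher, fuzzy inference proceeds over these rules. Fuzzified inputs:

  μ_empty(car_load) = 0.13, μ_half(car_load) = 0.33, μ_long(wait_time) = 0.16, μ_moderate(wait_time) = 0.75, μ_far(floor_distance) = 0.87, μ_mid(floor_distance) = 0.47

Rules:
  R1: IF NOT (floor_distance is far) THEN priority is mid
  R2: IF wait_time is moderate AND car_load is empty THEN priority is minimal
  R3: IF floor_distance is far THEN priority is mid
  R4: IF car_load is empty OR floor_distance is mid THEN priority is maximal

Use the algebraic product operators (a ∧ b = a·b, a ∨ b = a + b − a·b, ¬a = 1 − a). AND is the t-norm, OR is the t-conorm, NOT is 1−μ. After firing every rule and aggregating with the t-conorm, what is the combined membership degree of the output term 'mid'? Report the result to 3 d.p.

R1: ¬far=1−0.87=0.13 → w = 0.1300
R2: moderate=0.75, empty=0.13; AND[a·b] → w = 0.0975
R3: far=0.87 → w = 0.8700
R4: empty=0.13, mid=0.47; OR[a + b − a·b] → w = 0.5389
Rules with consequent 'mid': {R1, R3} → strengths 0.1300, 0.8700
Aggregate via t-conorm [a + b − a·b]: 0.8869

0.887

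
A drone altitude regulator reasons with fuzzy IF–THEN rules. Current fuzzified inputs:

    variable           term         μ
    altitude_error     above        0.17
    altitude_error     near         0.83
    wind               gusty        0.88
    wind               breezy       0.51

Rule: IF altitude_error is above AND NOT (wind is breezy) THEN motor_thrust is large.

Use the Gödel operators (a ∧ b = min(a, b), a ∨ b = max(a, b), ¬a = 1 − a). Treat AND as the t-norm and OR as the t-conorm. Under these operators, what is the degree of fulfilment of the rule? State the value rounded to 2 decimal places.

0.17

firing strength: above=0.17, ¬breezy=1−0.51=0.49; AND[min(a, b)] → w = 0.17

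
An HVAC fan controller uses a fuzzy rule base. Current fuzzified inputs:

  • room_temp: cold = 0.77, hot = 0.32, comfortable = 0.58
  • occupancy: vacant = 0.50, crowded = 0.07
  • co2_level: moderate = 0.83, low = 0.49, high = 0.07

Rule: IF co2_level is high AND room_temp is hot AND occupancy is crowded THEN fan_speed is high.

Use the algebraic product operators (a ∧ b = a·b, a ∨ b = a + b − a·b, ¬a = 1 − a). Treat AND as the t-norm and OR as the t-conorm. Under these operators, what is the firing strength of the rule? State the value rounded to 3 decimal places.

firing strength: high=0.07, hot=0.32, crowded=0.07; AND[a·b] → w = 0.0016

0.002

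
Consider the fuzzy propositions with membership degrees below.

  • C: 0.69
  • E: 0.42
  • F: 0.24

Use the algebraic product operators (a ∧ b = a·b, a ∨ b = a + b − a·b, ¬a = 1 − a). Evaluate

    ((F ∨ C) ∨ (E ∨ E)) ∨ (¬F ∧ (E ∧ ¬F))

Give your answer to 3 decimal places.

0.940

F ∨ C = a + b − a·b on (0.2400, 0.6900) = 0.7644
E ∨ E = a + b − a·b on (0.4200, 0.4200) = 0.6636
(F ∨ C) ∨ (E ∨ E) = a + b − a·b on (0.7644, 0.6636) = 0.9207
¬F = 1 − 0.2400 = 0.7600
¬F = 1 − 0.2400 = 0.7600
E ∧ ¬F = a·b on (0.4200, 0.7600) = 0.3192
¬F ∧ (E ∧ ¬F) = a·b on (0.7600, 0.3192) = 0.2426
((F ∨ C) ∨ (E ∨ E)) ∨ (¬F ∧ (E ∧ ¬F)) = a + b − a·b on (0.9207, 0.2426) = 0.9400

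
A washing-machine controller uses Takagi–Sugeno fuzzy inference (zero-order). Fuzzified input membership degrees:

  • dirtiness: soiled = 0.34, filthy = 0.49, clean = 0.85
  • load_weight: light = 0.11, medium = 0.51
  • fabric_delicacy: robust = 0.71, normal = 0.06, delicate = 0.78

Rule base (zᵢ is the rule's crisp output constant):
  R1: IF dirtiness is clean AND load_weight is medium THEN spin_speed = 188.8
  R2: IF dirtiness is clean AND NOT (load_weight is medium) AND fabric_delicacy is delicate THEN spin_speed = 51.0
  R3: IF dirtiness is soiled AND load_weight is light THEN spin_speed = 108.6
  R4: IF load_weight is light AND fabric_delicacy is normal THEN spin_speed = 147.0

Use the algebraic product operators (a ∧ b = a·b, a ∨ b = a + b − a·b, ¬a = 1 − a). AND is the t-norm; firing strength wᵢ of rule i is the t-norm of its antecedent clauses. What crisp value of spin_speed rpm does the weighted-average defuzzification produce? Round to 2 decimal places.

R1 (z=188.8): clean=0.85, medium=0.51; AND[a·b] → w = 0.4335
R2 (z=51.0): clean=0.85, ¬medium=1−0.51=0.49, delicate=0.78; AND[a·b] → w = 0.3249
R3 (z=108.6): soiled=0.34, light=0.11; AND[a·b] → w = 0.0374
R4 (z=147.0): light=0.11, normal=0.06; AND[a·b] → w = 0.0066
Weighted average = (0.4335·188.8 + 0.3249·51.0 + 0.0374·108.6 + 0.0066·147.0) / (0.4335 + 0.3249 + 0.0374 + 0.0066)
  = 103.4450 / 0.8024 = 128.92

128.92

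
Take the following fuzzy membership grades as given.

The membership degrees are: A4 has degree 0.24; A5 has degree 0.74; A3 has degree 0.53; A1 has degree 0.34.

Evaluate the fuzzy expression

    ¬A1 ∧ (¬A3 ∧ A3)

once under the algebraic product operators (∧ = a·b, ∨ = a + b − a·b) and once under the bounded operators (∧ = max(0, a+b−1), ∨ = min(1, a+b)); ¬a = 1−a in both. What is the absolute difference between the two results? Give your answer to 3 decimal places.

0.164

Under algebraic product:
  ¬A1 = 1 − 0.3400 = 0.6600
  ¬A3 = 1 − 0.5300 = 0.4700
  ¬A3 ∧ A3 = a·b on (0.4700, 0.5300) = 0.2491
  ¬A1 ∧ (¬A3 ∧ A3) = a·b on (0.6600, 0.2491) = 0.1644
  → value = 0.1644
Under bounded:
  ¬A1 = 1 − 0.34 = 0.66
  ¬A3 = 1 − 0.53 = 0.47
  ¬A3 ∧ A3 = max(0, a+b−1) on (0.47, 0.53) = 0.00
  ¬A1 ∧ (¬A3 ∧ A3) = max(0, a+b−1) on (0.66, 0.00) = 0.00
  → value = 0.0000
|0.1644 − 0.0000| = 0.164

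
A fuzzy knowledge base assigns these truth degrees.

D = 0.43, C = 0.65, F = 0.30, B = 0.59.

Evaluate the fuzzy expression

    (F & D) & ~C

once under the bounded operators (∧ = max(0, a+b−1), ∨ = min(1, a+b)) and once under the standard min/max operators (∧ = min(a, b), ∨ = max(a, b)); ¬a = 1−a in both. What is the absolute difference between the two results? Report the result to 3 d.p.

0.300

Under bounded:
  F & D = max(0, a+b−1) on (0.30, 0.43) = 0.00
  ~C = 1 − 0.65 = 0.35
  (F & D) & ~C = max(0, a+b−1) on (0.00, 0.35) = 0.00
  → value = 0.0000
Under standard min/max:
  F & D = min(a, b) on (0.30, 0.43) = 0.30
  ~C = 1 − 0.65 = 0.35
  (F & D) & ~C = min(a, b) on (0.30, 0.35) = 0.30
  → value = 0.3000
|0.0000 − 0.3000| = 0.300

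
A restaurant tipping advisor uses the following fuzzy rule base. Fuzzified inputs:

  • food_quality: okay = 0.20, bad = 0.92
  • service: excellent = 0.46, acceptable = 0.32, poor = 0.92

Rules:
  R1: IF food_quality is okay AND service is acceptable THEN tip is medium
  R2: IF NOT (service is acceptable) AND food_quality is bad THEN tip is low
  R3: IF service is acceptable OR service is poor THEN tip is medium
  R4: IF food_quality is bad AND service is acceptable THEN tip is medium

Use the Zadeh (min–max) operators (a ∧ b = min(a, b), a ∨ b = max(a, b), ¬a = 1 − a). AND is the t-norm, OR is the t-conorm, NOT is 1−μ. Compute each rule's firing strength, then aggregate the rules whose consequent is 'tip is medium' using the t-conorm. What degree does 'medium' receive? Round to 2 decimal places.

R1: okay=0.20, acceptable=0.32; AND[min(a, b)] → w = 0.20
R2: ¬acceptable=1−0.32=0.68, bad=0.92; AND[min(a, b)] → w = 0.68
R3: acceptable=0.32, poor=0.92; OR[max(a, b)] → w = 0.92
R4: bad=0.92, acceptable=0.32; AND[min(a, b)] → w = 0.32
Rules with consequent 'medium': {R1, R3, R4} → strengths 0.20, 0.92, 0.32
Aggregate via t-conorm [max(a, b)]: 0.92

0.92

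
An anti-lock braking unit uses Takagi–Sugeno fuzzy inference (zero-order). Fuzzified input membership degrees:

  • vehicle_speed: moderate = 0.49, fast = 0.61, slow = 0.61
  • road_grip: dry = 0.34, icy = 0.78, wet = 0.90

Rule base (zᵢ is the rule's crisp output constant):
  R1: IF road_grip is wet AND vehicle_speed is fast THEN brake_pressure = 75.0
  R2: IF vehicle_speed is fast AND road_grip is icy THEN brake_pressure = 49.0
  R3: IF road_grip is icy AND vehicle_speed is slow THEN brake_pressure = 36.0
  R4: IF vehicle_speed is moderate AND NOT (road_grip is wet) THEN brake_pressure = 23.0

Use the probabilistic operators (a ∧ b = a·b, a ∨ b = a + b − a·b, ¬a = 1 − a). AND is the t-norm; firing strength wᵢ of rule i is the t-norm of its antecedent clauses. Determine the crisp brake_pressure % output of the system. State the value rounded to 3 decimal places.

R1 (z=75.0): wet=0.90, fast=0.61; AND[a·b] → w = 0.5490
R2 (z=49.0): fast=0.61, icy=0.78; AND[a·b] → w = 0.4758
R3 (z=36.0): icy=0.78, slow=0.61; AND[a·b] → w = 0.4758
R4 (z=23.0): moderate=0.49, ¬wet=1−0.90=0.10; AND[a·b] → w = 0.0490
Weighted average = (0.5490·75.0 + 0.4758·49.0 + 0.4758·36.0 + 0.0490·23.0) / (0.5490 + 0.4758 + 0.4758 + 0.0490)
  = 82.7450 / 1.5496 = 53.398

53.398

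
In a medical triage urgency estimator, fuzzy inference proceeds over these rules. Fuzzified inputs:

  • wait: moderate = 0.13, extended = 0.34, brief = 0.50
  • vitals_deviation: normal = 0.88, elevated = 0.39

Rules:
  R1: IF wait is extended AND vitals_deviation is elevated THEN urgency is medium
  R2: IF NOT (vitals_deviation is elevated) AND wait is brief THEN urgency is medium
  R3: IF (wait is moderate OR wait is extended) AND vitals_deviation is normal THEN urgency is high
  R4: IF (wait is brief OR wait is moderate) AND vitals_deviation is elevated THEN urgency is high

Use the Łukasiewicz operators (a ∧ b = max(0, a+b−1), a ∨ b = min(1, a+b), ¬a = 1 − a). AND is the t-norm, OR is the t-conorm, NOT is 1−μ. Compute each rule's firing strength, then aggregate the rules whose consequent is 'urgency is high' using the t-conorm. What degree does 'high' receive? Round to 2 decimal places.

R1: extended=0.34, elevated=0.39; AND[max(0, a+b−1)] → w = 0.00
R2: ¬elevated=1−0.39=0.61, brief=0.50; AND[max(0, a+b−1)] → w = 0.11
R3: (moderate=0.13 OR extended=0.34) = 0.47; AND[max(0, a+b−1)] with normal=0.88 → w = 0.35
R4: (brief=0.50 OR moderate=0.13) = 0.63; AND[max(0, a+b−1)] with elevated=0.39 → w = 0.02
Rules with consequent 'high': {R3, R4} → strengths 0.35, 0.02
Aggregate via t-conorm [min(1, a+b)]: 0.37

0.37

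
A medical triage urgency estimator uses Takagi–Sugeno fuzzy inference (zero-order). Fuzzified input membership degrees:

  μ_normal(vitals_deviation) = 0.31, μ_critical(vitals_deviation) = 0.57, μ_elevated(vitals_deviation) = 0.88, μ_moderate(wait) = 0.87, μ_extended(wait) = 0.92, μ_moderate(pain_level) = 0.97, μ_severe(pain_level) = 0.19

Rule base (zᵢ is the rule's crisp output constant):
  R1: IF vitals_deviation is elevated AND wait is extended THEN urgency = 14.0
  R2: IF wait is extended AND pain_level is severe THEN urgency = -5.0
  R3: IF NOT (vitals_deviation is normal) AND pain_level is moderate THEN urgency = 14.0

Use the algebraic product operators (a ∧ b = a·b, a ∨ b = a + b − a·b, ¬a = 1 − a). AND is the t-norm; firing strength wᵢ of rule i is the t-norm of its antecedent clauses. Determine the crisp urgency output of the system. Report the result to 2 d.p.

11.99

R1 (z=14.0): elevated=0.88, extended=0.92; AND[a·b] → w = 0.8096
R2 (z=-5.0): extended=0.92, severe=0.19; AND[a·b] → w = 0.1748
R3 (z=14.0): ¬normal=1−0.31=0.69, moderate=0.97; AND[a·b] → w = 0.6693
Weighted average = (0.8096·14.0 + 0.1748·-5.0 + 0.6693·14.0) / (0.8096 + 0.1748 + 0.6693)
  = 19.8306 / 1.6537 = 11.99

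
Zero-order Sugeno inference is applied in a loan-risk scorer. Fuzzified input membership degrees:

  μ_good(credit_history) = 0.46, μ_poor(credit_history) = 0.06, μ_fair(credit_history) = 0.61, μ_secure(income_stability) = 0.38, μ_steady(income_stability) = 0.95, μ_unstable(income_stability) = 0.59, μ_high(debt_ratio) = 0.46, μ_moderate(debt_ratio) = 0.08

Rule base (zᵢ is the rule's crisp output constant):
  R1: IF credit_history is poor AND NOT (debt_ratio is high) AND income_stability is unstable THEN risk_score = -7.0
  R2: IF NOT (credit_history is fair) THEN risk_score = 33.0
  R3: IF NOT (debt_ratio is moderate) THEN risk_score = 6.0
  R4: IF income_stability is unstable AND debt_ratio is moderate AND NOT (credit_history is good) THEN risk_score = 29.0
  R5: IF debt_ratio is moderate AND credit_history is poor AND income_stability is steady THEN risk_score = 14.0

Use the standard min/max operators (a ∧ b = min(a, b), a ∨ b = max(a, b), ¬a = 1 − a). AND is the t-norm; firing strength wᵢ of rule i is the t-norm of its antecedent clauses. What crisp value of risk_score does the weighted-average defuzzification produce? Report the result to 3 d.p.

13.993

R1 (z=-7.0): poor=0.06, ¬high=1−0.46=0.54, unstable=0.59; AND[min(a, b)] → w = 0.06
R2 (z=33.0): ¬fair=1−0.61=0.39 → w = 0.39
R3 (z=6.0): ¬moderate=1−0.08=0.92 → w = 0.92
R4 (z=29.0): unstable=0.59, moderate=0.08, ¬good=1−0.46=0.54; AND[min(a, b)] → w = 0.08
R5 (z=14.0): moderate=0.08, poor=0.06, steady=0.95; AND[min(a, b)] → w = 0.06
Weighted average = (0.06·-7.0 + 0.39·33.0 + 0.92·6.0 + 0.08·29.0 + 0.06·14.0) / (0.06 + 0.39 + 0.92 + 0.08 + 0.06)
  = 21.1300 / 1.5100 = 13.993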